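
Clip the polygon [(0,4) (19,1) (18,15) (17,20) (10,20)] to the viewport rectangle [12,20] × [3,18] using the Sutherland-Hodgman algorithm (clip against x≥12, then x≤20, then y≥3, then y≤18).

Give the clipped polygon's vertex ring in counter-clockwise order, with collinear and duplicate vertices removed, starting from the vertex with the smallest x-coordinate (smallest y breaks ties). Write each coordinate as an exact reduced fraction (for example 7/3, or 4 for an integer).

1. After x ≥ 12: [(12,40/19) (19,1) (18,15) (17,20) (12,20)]
2. After x ≤ 20: [(12,40/19) (19,1) (18,15) (17,20) (12,20)]
3. After y ≥ 3: [(12,3) (132/7,3) (18,15) (17,20) (12,20)]
4. After y ≤ 18: [(12,18) (12,3) (132/7,3) (18,15) (87/5,18)]
5. Canonical ring: [(12,3) (132/7,3) (18,15) (87/5,18) (12,18)]

Clipped polygon: [(12,3) (132/7,3) (18,15) (87/5,18) (12,18)]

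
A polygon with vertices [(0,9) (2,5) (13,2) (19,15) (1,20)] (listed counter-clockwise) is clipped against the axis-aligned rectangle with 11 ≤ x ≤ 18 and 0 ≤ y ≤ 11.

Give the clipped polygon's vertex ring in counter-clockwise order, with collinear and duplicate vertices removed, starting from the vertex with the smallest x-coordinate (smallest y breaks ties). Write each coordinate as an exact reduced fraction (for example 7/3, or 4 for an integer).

Clipped polygon: [(11,28/11) (13,2) (223/13,11) (11,11)]

1. After x ≥ 11: [(11,28/11) (13,2) (19,15) (11,155/9)]
2. After x ≤ 18: [(11,28/11) (13,2) (18,77/6) (18,275/18) (11,155/9)]
3. After y ≥ 0: [(11,28/11) (13,2) (18,77/6) (18,275/18) (11,155/9)]
4. After y ≤ 11: [(11,11) (11,28/11) (13,2) (223/13,11)]
5. Canonical ring: [(11,28/11) (13,2) (223/13,11) (11,11)]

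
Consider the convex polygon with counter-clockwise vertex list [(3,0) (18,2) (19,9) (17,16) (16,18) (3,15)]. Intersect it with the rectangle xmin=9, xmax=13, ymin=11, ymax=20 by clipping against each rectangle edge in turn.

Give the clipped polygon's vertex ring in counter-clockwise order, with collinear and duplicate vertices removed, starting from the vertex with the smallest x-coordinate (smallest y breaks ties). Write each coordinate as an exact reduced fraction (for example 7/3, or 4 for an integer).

Clipped polygon: [(9,11) (13,11) (13,225/13) (9,213/13)]

1. After x ≥ 9: [(9,4/5) (18,2) (19,9) (17,16) (16,18) (9,213/13)]
2. After x ≤ 13: [(9,4/5) (13,4/3) (13,225/13) (9,213/13)]
3. After y ≥ 11: [(9,11) (13,11) (13,225/13) (9,213/13)]
4. After y ≤ 20: [(9,11) (13,11) (13,225/13) (9,213/13)]
5. Canonical ring: [(9,11) (13,11) (13,225/13) (9,213/13)]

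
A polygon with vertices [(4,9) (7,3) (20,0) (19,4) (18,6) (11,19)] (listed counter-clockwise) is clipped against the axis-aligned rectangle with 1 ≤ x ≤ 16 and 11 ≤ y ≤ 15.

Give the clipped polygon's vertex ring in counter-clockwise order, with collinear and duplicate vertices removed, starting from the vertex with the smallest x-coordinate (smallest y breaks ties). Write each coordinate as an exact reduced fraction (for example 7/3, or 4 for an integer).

1. After x ≥ 1: [(4,9) (7,3) (20,0) (19,4) (18,6) (11,19)]
2. After x ≤ 16: [(4,9) (7,3) (16,12/13) (16,68/7) (11,19)]
3. After y ≥ 11: [(27/5,11) (199/13,11) (11,19)]
4. After y ≤ 15: [(41/5,15) (27/5,11) (199/13,11) (171/13,15)]
5. Canonical ring: [(27/5,11) (199/13,11) (171/13,15) (41/5,15)]

Clipped polygon: [(27/5,11) (199/13,11) (171/13,15) (41/5,15)]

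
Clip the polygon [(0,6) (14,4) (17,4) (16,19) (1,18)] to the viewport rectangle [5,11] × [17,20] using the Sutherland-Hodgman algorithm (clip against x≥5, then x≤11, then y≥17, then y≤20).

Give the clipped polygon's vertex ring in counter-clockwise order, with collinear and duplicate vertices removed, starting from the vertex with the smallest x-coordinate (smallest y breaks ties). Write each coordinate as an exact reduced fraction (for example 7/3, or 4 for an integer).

1. After x ≥ 5: [(5,37/7) (14,4) (17,4) (16,19) (5,274/15)]
2. After x ≤ 11: [(5,37/7) (11,31/7) (11,56/3) (5,274/15)]
3. After y ≥ 17: [(5,17) (11,17) (11,56/3) (5,274/15)]
4. After y ≤ 20: [(5,17) (11,17) (11,56/3) (5,274/15)]
5. Canonical ring: [(5,17) (11,17) (11,56/3) (5,274/15)]

Clipped polygon: [(5,17) (11,17) (11,56/3) (5,274/15)]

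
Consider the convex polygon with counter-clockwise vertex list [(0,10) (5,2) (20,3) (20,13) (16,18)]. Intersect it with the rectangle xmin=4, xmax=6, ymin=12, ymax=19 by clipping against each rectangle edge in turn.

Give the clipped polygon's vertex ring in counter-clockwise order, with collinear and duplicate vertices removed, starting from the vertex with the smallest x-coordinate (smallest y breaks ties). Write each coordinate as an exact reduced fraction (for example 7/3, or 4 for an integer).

Clipped polygon: [(4,12) (6,12) (6,13)]

1. After x ≥ 4: [(4,12) (4,18/5) (5,2) (20,3) (20,13) (16,18)]
2. After x ≤ 6: [(6,13) (4,12) (4,18/5) (5,2) (6,31/15)]
3. After y ≥ 12: [(6,12) (6,13) (4,12) (4,12)]
4. After y ≤ 19: [(6,12) (6,13) (4,12) (4,12)]
5. Canonical ring: [(4,12) (6,12) (6,13)]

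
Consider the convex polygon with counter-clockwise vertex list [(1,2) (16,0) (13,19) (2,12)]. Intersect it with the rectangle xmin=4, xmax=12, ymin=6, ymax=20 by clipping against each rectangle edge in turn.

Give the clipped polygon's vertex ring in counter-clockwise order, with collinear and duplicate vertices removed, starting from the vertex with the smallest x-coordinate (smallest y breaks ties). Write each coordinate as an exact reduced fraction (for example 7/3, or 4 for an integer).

Clipped polygon: [(4,6) (12,6) (12,202/11) (4,146/11)]

1. After x ≥ 4: [(4,8/5) (16,0) (13,19) (4,146/11)]
2. After x ≤ 12: [(4,8/5) (12,8/15) (12,202/11) (4,146/11)]
3. After y ≥ 6: [(4,6) (12,6) (12,202/11) (4,146/11)]
4. After y ≤ 20: [(4,6) (12,6) (12,202/11) (4,146/11)]
5. Canonical ring: [(4,6) (12,6) (12,202/11) (4,146/11)]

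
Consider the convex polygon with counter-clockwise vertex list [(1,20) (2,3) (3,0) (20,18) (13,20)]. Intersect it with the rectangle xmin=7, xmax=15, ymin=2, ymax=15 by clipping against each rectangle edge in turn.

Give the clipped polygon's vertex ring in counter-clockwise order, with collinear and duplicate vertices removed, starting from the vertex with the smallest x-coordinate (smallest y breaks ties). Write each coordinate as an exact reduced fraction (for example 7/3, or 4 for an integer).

Clipped polygon: [(7,72/17) (15,216/17) (15,15) (7,15)]

1. After x ≥ 7: [(7,20) (7,72/17) (20,18) (13,20)]
2. After x ≤ 15: [(7,20) (7,72/17) (15,216/17) (15,136/7) (13,20)]
3. After y ≥ 2: [(7,20) (7,72/17) (15,216/17) (15,136/7) (13,20)]
4. After y ≤ 15: [(7,15) (7,72/17) (15,216/17) (15,15)]
5. Canonical ring: [(7,72/17) (15,216/17) (15,15) (7,15)]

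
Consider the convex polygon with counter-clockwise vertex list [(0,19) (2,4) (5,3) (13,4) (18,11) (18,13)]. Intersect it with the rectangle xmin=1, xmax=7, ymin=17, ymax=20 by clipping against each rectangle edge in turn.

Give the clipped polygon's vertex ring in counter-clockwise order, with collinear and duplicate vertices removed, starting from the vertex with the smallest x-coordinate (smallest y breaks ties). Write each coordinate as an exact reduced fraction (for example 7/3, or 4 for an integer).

Clipped polygon: [(1,17) (6,17) (1,56/3)]

1. After x ≥ 1: [(1,56/3) (1,23/2) (2,4) (5,3) (13,4) (18,11) (18,13)]
2. After x ≤ 7: [(7,50/3) (1,56/3) (1,23/2) (2,4) (5,3) (7,13/4)]
3. After y ≥ 17: [(6,17) (1,56/3) (1,17)]
4. After y ≤ 20: [(6,17) (1,56/3) (1,17)]
5. Canonical ring: [(1,17) (6,17) (1,56/3)]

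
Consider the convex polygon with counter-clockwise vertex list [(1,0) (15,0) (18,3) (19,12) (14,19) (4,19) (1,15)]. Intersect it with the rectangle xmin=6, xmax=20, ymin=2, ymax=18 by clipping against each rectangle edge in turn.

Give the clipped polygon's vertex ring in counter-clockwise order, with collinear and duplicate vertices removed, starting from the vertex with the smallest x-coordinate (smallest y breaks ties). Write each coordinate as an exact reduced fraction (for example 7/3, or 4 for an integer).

Clipped polygon: [(6,2) (17,2) (18,3) (19,12) (103/7,18) (6,18)]

1. After x ≥ 6: [(6,0) (15,0) (18,3) (19,12) (14,19) (6,19)]
2. After x ≤ 20: [(6,0) (15,0) (18,3) (19,12) (14,19) (6,19)]
3. After y ≥ 2: [(6,2) (17,2) (18,3) (19,12) (14,19) (6,19)]
4. After y ≤ 18: [(6,18) (6,2) (17,2) (18,3) (19,12) (103/7,18)]
5. Canonical ring: [(6,2) (17,2) (18,3) (19,12) (103/7,18) (6,18)]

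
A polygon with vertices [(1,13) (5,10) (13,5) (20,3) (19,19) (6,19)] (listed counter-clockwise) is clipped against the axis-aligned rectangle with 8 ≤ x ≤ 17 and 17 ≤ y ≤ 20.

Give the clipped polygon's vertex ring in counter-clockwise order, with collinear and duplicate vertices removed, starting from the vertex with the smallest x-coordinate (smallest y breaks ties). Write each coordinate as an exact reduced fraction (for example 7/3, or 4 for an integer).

Clipped polygon: [(8,17) (17,17) (17,19) (8,19)]

1. After x ≥ 8: [(8,65/8) (13,5) (20,3) (19,19) (8,19)]
2. After x ≤ 17: [(8,65/8) (13,5) (17,27/7) (17,19) (8,19)]
3. After y ≥ 17: [(8,17) (17,17) (17,19) (8,19)]
4. After y ≤ 20: [(8,17) (17,17) (17,19) (8,19)]
5. Canonical ring: [(8,17) (17,17) (17,19) (8,19)]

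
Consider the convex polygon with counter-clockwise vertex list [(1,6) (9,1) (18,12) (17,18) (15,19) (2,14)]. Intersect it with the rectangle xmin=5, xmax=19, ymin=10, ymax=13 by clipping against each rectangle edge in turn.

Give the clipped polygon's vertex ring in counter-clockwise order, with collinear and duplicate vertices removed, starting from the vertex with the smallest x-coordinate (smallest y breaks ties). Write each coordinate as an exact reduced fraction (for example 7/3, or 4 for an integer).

1. After x ≥ 5: [(5,7/2) (9,1) (18,12) (17,18) (15,19) (5,197/13)]
2. After x ≤ 19: [(5,7/2) (9,1) (18,12) (17,18) (15,19) (5,197/13)]
3. After y ≥ 10: [(5,10) (180/11,10) (18,12) (17,18) (15,19) (5,197/13)]
4. After y ≤ 13: [(5,13) (5,10) (180/11,10) (18,12) (107/6,13)]
5. Canonical ring: [(5,10) (180/11,10) (18,12) (107/6,13) (5,13)]

Clipped polygon: [(5,10) (180/11,10) (18,12) (107/6,13) (5,13)]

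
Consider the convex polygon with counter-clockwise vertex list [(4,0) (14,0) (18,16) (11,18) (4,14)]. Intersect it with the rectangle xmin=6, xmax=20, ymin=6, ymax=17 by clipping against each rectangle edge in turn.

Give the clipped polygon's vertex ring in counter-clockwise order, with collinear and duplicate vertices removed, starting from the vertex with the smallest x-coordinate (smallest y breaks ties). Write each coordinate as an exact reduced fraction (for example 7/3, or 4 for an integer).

1. After x ≥ 6: [(6,0) (14,0) (18,16) (11,18) (6,106/7)]
2. After x ≤ 20: [(6,0) (14,0) (18,16) (11,18) (6,106/7)]
3. After y ≥ 6: [(6,6) (31/2,6) (18,16) (11,18) (6,106/7)]
4. After y ≤ 17: [(6,6) (31/2,6) (18,16) (29/2,17) (37/4,17) (6,106/7)]
5. Canonical ring: [(6,6) (31/2,6) (18,16) (29/2,17) (37/4,17) (6,106/7)]

Clipped polygon: [(6,6) (31/2,6) (18,16) (29/2,17) (37/4,17) (6,106/7)]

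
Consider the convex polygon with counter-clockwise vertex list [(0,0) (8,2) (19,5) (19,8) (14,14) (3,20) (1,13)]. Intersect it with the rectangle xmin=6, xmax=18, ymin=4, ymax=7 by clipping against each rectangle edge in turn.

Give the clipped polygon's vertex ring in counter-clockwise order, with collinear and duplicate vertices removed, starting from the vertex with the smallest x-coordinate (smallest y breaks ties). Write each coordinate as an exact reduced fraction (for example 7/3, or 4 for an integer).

1. After x ≥ 6: [(6,3/2) (8,2) (19,5) (19,8) (14,14) (6,202/11)]
2. After x ≤ 18: [(6,3/2) (8,2) (18,52/11) (18,46/5) (14,14) (6,202/11)]
3. After y ≥ 4: [(6,4) (46/3,4) (18,52/11) (18,46/5) (14,14) (6,202/11)]
4. After y ≤ 7: [(6,7) (6,4) (46/3,4) (18,52/11) (18,7)]
5. Canonical ring: [(6,4) (46/3,4) (18,52/11) (18,7) (6,7)]

Clipped polygon: [(6,4) (46/3,4) (18,52/11) (18,7) (6,7)]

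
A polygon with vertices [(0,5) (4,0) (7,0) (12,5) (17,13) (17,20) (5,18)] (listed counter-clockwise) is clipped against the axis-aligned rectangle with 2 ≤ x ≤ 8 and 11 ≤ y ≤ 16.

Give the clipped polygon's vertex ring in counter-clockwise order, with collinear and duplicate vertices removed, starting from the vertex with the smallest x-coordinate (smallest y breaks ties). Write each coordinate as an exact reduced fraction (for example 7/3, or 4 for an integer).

1. After x ≥ 2: [(2,51/5) (2,5/2) (4,0) (7,0) (12,5) (17,13) (17,20) (5,18)]
2. After x ≤ 8: [(2,51/5) (2,5/2) (4,0) (7,0) (8,1) (8,37/2) (5,18)]
3. After y ≥ 11: [(30/13,11) (8,11) (8,37/2) (5,18)]
4. After y ≤ 16: [(55/13,16) (30/13,11) (8,11) (8,16)]
5. Canonical ring: [(30/13,11) (8,11) (8,16) (55/13,16)]

Clipped polygon: [(30/13,11) (8,11) (8,16) (55/13,16)]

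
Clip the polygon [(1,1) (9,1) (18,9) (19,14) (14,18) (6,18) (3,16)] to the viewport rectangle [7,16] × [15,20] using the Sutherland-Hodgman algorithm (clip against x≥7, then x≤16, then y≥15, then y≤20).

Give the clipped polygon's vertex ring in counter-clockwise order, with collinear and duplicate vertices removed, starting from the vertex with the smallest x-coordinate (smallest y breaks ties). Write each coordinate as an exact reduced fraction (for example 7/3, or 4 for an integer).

Clipped polygon: [(7,15) (16,15) (16,82/5) (14,18) (7,18)]

1. After x ≥ 7: [(7,1) (9,1) (18,9) (19,14) (14,18) (7,18)]
2. After x ≤ 16: [(7,1) (9,1) (16,65/9) (16,82/5) (14,18) (7,18)]
3. After y ≥ 15: [(7,15) (16,15) (16,82/5) (14,18) (7,18)]
4. After y ≤ 20: [(7,15) (16,15) (16,82/5) (14,18) (7,18)]
5. Canonical ring: [(7,15) (16,15) (16,82/5) (14,18) (7,18)]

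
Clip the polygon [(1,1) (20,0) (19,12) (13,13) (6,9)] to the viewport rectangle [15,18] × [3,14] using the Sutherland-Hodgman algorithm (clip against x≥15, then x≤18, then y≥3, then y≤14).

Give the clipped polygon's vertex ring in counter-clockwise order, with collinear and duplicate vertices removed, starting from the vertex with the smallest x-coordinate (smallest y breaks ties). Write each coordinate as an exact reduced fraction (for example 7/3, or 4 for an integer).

Clipped polygon: [(15,3) (18,3) (18,73/6) (15,38/3)]

1. After x ≥ 15: [(15,5/19) (20,0) (19,12) (15,38/3)]
2. After x ≤ 18: [(15,5/19) (18,2/19) (18,73/6) (15,38/3)]
3. After y ≥ 3: [(15,3) (18,3) (18,73/6) (15,38/3)]
4. After y ≤ 14: [(15,3) (18,3) (18,73/6) (15,38/3)]
5. Canonical ring: [(15,3) (18,3) (18,73/6) (15,38/3)]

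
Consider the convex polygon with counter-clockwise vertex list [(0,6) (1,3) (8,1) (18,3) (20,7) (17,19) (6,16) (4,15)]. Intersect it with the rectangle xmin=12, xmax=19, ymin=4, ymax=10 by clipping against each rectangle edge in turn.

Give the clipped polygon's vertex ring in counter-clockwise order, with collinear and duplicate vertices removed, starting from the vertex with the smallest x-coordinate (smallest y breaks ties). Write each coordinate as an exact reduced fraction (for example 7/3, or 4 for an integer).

Clipped polygon: [(12,4) (37/2,4) (19,5) (19,10) (12,10)]

1. After x ≥ 12: [(12,9/5) (18,3) (20,7) (17,19) (12,194/11)]
2. After x ≤ 19: [(12,9/5) (18,3) (19,5) (19,11) (17,19) (12,194/11)]
3. After y ≥ 4: [(12,4) (37/2,4) (19,5) (19,11) (17,19) (12,194/11)]
4. After y ≤ 10: [(12,10) (12,4) (37/2,4) (19,5) (19,10)]
5. Canonical ring: [(12,4) (37/2,4) (19,5) (19,10) (12,10)]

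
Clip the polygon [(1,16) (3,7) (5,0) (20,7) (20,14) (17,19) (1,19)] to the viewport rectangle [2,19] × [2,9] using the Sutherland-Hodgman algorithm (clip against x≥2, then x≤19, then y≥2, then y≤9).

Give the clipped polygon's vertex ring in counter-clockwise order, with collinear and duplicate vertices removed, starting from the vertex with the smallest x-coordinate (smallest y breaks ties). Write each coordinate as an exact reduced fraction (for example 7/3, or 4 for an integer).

Clipped polygon: [(23/9,9) (3,7) (31/7,2) (65/7,2) (19,98/15) (19,9)]

1. After x ≥ 2: [(2,23/2) (3,7) (5,0) (20,7) (20,14) (17,19) (2,19)]
2. After x ≤ 19: [(2,23/2) (3,7) (5,0) (19,98/15) (19,47/3) (17,19) (2,19)]
3. After y ≥ 2: [(2,23/2) (3,7) (31/7,2) (65/7,2) (19,98/15) (19,47/3) (17,19) (2,19)]
4. After y ≤ 9: [(23/9,9) (3,7) (31/7,2) (65/7,2) (19,98/15) (19,9)]
5. Canonical ring: [(23/9,9) (3,7) (31/7,2) (65/7,2) (19,98/15) (19,9)]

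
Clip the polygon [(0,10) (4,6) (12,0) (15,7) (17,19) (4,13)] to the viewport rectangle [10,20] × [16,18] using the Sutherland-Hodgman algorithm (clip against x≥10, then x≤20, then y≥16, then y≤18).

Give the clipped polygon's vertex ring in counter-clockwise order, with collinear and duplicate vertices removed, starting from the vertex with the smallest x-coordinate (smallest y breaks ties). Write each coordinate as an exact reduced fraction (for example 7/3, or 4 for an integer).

1. After x ≥ 10: [(10,3/2) (12,0) (15,7) (17,19) (10,205/13)]
2. After x ≤ 20: [(10,3/2) (12,0) (15,7) (17,19) (10,205/13)]
3. After y ≥ 16: [(33/2,16) (17,19) (21/2,16)]
4. After y ≤ 18: [(33/2,16) (101/6,18) (89/6,18) (21/2,16)]
5. Canonical ring: [(21/2,16) (33/2,16) (101/6,18) (89/6,18)]

Clipped polygon: [(21/2,16) (33/2,16) (101/6,18) (89/6,18)]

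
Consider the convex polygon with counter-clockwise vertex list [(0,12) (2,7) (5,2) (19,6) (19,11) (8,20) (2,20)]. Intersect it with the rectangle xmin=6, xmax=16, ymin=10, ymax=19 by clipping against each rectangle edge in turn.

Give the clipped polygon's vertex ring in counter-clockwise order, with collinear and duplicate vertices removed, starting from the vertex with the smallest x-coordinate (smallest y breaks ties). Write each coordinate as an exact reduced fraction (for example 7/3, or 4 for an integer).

Clipped polygon: [(6,10) (16,10) (16,148/11) (83/9,19) (6,19)]

1. After x ≥ 6: [(6,16/7) (19,6) (19,11) (8,20) (6,20)]
2. After x ≤ 16: [(6,16/7) (16,36/7) (16,148/11) (8,20) (6,20)]
3. After y ≥ 10: [(6,10) (16,10) (16,148/11) (8,20) (6,20)]
4. After y ≤ 19: [(6,19) (6,10) (16,10) (16,148/11) (83/9,19)]
5. Canonical ring: [(6,10) (16,10) (16,148/11) (83/9,19) (6,19)]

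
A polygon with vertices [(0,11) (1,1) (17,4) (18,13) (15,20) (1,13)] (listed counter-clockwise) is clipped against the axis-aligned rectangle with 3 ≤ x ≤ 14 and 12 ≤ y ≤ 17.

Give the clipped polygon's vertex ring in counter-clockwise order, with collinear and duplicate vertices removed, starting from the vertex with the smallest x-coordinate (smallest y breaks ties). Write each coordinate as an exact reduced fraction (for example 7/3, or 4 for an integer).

Clipped polygon: [(3,12) (14,12) (14,17) (9,17) (3,14)]

1. After x ≥ 3: [(3,11/8) (17,4) (18,13) (15,20) (3,14)]
2. After x ≤ 14: [(3,11/8) (14,55/16) (14,39/2) (3,14)]
3. After y ≥ 12: [(3,12) (14,12) (14,39/2) (3,14)]
4. After y ≤ 17: [(3,12) (14,12) (14,17) (9,17) (3,14)]
5. Canonical ring: [(3,12) (14,12) (14,17) (9,17) (3,14)]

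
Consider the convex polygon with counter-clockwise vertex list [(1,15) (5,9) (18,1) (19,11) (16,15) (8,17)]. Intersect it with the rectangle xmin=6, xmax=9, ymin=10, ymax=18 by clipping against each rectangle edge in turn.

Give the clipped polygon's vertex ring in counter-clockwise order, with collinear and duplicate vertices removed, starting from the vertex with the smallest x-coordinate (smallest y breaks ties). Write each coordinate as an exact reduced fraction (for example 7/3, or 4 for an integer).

1. After x ≥ 6: [(6,115/7) (6,109/13) (18,1) (19,11) (16,15) (8,17)]
2. After x ≤ 9: [(6,115/7) (6,109/13) (9,85/13) (9,67/4) (8,17)]
3. After y ≥ 10: [(6,115/7) (6,10) (9,10) (9,67/4) (8,17)]
4. After y ≤ 18: [(6,115/7) (6,10) (9,10) (9,67/4) (8,17)]
5. Canonical ring: [(6,10) (9,10) (9,67/4) (8,17) (6,115/7)]

Clipped polygon: [(6,10) (9,10) (9,67/4) (8,17) (6,115/7)]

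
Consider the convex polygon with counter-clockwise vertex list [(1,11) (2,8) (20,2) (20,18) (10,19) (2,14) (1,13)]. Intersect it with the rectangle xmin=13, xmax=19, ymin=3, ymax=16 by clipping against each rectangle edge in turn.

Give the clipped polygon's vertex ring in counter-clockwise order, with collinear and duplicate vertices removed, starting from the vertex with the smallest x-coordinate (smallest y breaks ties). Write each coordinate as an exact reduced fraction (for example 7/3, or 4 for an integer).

1. After x ≥ 13: [(13,13/3) (20,2) (20,18) (13,187/10)]
2. After x ≤ 19: [(13,13/3) (19,7/3) (19,181/10) (13,187/10)]
3. After y ≥ 3: [(13,13/3) (17,3) (19,3) (19,181/10) (13,187/10)]
4. After y ≤ 16: [(13,16) (13,13/3) (17,3) (19,3) (19,16)]
5. Canonical ring: [(13,13/3) (17,3) (19,3) (19,16) (13,16)]

Clipped polygon: [(13,13/3) (17,3) (19,3) (19,16) (13,16)]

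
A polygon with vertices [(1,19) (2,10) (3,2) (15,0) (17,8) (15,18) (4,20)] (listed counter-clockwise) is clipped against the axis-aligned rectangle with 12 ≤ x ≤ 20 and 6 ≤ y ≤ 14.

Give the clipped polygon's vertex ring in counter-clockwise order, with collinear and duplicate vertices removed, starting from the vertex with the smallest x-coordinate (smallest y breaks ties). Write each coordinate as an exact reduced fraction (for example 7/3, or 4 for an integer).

Clipped polygon: [(12,6) (33/2,6) (17,8) (79/5,14) (12,14)]

1. After x ≥ 12: [(12,1/2) (15,0) (17,8) (15,18) (12,204/11)]
2. After x ≤ 20: [(12,1/2) (15,0) (17,8) (15,18) (12,204/11)]
3. After y ≥ 6: [(12,6) (33/2,6) (17,8) (15,18) (12,204/11)]
4. After y ≤ 14: [(12,14) (12,6) (33/2,6) (17,8) (79/5,14)]
5. Canonical ring: [(12,6) (33/2,6) (17,8) (79/5,14) (12,14)]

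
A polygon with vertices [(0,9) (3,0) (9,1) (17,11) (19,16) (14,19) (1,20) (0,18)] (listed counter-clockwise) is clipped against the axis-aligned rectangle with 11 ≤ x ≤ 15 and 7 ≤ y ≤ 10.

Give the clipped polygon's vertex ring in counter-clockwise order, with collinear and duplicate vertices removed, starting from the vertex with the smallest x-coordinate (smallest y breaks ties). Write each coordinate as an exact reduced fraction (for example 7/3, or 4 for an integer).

1. After x ≥ 11: [(11,7/2) (17,11) (19,16) (14,19) (11,250/13)]
2. After x ≤ 15: [(11,7/2) (15,17/2) (15,92/5) (14,19) (11,250/13)]
3. After y ≥ 7: [(11,7) (69/5,7) (15,17/2) (15,92/5) (14,19) (11,250/13)]
4. After y ≤ 10: [(11,10) (11,7) (69/5,7) (15,17/2) (15,10)]
5. Canonical ring: [(11,7) (69/5,7) (15,17/2) (15,10) (11,10)]

Clipped polygon: [(11,7) (69/5,7) (15,17/2) (15,10) (11,10)]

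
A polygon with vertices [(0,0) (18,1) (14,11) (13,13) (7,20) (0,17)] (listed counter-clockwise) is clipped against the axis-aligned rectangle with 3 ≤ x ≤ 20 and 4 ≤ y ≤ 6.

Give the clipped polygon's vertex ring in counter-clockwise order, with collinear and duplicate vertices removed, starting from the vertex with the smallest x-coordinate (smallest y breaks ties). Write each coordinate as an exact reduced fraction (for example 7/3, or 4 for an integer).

Clipped polygon: [(3,4) (84/5,4) (16,6) (3,6)]

1. After x ≥ 3: [(3,1/6) (18,1) (14,11) (13,13) (7,20) (3,128/7)]
2. After x ≤ 20: [(3,1/6) (18,1) (14,11) (13,13) (7,20) (3,128/7)]
3. After y ≥ 4: [(3,4) (84/5,4) (14,11) (13,13) (7,20) (3,128/7)]
4. After y ≤ 6: [(3,6) (3,4) (84/5,4) (16,6)]
5. Canonical ring: [(3,4) (84/5,4) (16,6) (3,6)]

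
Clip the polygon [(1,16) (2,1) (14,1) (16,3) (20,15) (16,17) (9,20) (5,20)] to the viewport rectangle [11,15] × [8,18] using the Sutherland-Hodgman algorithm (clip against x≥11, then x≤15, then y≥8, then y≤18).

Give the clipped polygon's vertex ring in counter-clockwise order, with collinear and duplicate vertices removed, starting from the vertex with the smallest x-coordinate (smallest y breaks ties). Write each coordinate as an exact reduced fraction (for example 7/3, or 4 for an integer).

1. After x ≥ 11: [(11,1) (14,1) (16,3) (20,15) (16,17) (11,134/7)]
2. After x ≤ 15: [(11,1) (14,1) (15,2) (15,122/7) (11,134/7)]
3. After y ≥ 8: [(11,8) (15,8) (15,122/7) (11,134/7)]
4. After y ≤ 18: [(11,18) (11,8) (15,8) (15,122/7) (41/3,18)]
5. Canonical ring: [(11,8) (15,8) (15,122/7) (41/3,18) (11,18)]

Clipped polygon: [(11,8) (15,8) (15,122/7) (41/3,18) (11,18)]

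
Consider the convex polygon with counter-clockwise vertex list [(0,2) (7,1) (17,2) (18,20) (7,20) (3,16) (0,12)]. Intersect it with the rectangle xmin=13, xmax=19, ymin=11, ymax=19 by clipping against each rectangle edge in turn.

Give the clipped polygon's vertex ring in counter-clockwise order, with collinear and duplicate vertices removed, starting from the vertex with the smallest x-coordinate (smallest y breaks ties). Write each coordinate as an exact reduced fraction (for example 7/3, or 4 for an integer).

1. After x ≥ 13: [(13,8/5) (17,2) (18,20) (13,20)]
2. After x ≤ 19: [(13,8/5) (17,2) (18,20) (13,20)]
3. After y ≥ 11: [(13,11) (35/2,11) (18,20) (13,20)]
4. After y ≤ 19: [(13,19) (13,11) (35/2,11) (323/18,19)]
5. Canonical ring: [(13,11) (35/2,11) (323/18,19) (13,19)]

Clipped polygon: [(13,11) (35/2,11) (323/18,19) (13,19)]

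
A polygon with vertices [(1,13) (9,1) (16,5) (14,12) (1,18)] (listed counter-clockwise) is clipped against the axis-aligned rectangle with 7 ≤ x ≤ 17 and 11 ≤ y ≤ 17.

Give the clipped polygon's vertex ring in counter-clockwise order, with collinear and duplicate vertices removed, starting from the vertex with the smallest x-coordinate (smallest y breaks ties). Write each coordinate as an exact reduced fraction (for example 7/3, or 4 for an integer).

1. After x ≥ 7: [(7,4) (9,1) (16,5) (14,12) (7,198/13)]
2. After x ≤ 17: [(7,4) (9,1) (16,5) (14,12) (7,198/13)]
3. After y ≥ 11: [(7,11) (100/7,11) (14,12) (7,198/13)]
4. After y ≤ 17: [(7,11) (100/7,11) (14,12) (7,198/13)]
5. Canonical ring: [(7,11) (100/7,11) (14,12) (7,198/13)]

Clipped polygon: [(7,11) (100/7,11) (14,12) (7,198/13)]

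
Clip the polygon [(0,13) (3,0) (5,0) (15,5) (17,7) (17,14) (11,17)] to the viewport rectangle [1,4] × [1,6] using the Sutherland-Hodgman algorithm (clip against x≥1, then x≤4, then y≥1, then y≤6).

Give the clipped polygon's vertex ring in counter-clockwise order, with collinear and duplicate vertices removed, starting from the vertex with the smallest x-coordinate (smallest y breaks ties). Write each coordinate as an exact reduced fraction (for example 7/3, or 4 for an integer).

1. After x ≥ 1: [(1,147/11) (1,26/3) (3,0) (5,0) (15,5) (17,7) (17,14) (11,17)]
2. After x ≤ 4: [(4,159/11) (1,147/11) (1,26/3) (3,0) (4,0)]
3. After y ≥ 1: [(4,1) (4,159/11) (1,147/11) (1,26/3) (36/13,1)]
4. After y ≤ 6: [(4,1) (4,6) (21/13,6) (36/13,1)]
5. Canonical ring: [(21/13,6) (36/13,1) (4,1) (4,6)]

Clipped polygon: [(21/13,6) (36/13,1) (4,1) (4,6)]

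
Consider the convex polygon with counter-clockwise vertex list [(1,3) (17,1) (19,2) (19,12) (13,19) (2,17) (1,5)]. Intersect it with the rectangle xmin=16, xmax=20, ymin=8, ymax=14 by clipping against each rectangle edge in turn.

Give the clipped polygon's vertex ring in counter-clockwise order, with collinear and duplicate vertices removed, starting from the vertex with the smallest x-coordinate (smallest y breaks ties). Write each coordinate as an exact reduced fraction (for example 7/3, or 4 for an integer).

Clipped polygon: [(16,8) (19,8) (19,12) (121/7,14) (16,14)]

1. After x ≥ 16: [(16,9/8) (17,1) (19,2) (19,12) (16,31/2)]
2. After x ≤ 20: [(16,9/8) (17,1) (19,2) (19,12) (16,31/2)]
3. After y ≥ 8: [(16,8) (19,8) (19,12) (16,31/2)]
4. After y ≤ 14: [(16,14) (16,8) (19,8) (19,12) (121/7,14)]
5. Canonical ring: [(16,8) (19,8) (19,12) (121/7,14) (16,14)]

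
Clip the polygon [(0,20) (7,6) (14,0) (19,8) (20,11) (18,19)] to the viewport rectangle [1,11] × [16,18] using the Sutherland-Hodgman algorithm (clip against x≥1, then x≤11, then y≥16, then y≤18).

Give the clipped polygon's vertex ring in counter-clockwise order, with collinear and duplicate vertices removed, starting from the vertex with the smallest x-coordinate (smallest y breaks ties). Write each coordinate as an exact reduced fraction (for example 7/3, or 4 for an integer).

1. After x ≥ 1: [(1,359/18) (1,18) (7,6) (14,0) (19,8) (20,11) (18,19)]
2. After x ≤ 11: [(11,349/18) (1,359/18) (1,18) (7,6) (11,18/7)]
3. After y ≥ 16: [(11,16) (11,349/18) (1,359/18) (1,18) (2,16)]
4. After y ≤ 18: [(11,16) (11,18) (1,18) (1,18) (2,16)]
5. Canonical ring: [(1,18) (2,16) (11,16) (11,18)]

Clipped polygon: [(1,18) (2,16) (11,16) (11,18)]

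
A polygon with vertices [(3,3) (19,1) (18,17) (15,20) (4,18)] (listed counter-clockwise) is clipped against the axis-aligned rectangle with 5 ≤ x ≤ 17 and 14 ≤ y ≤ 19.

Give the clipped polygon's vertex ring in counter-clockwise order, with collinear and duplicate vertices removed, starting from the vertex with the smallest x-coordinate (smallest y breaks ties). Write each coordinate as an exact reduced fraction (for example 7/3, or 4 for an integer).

Clipped polygon: [(5,14) (17,14) (17,18) (16,19) (19/2,19) (5,200/11)]

1. After x ≥ 5: [(5,11/4) (19,1) (18,17) (15,20) (5,200/11)]
2. After x ≤ 17: [(5,11/4) (17,5/4) (17,18) (15,20) (5,200/11)]
3. After y ≥ 14: [(5,14) (17,14) (17,18) (15,20) (5,200/11)]
4. After y ≤ 19: [(5,14) (17,14) (17,18) (16,19) (19/2,19) (5,200/11)]
5. Canonical ring: [(5,14) (17,14) (17,18) (16,19) (19/2,19) (5,200/11)]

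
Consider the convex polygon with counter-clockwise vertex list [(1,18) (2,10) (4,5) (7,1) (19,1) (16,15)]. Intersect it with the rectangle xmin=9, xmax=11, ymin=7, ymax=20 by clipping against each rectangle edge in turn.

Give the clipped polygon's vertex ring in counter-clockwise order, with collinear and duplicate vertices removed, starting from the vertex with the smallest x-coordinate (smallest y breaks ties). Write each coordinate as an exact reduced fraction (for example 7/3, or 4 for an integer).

Clipped polygon: [(9,7) (11,7) (11,16) (9,82/5)]

1. After x ≥ 9: [(9,82/5) (9,1) (19,1) (16,15)]
2. After x ≤ 11: [(11,16) (9,82/5) (9,1) (11,1)]
3. After y ≥ 7: [(11,7) (11,16) (9,82/5) (9,7)]
4. After y ≤ 20: [(11,7) (11,16) (9,82/5) (9,7)]
5. Canonical ring: [(9,7) (11,7) (11,16) (9,82/5)]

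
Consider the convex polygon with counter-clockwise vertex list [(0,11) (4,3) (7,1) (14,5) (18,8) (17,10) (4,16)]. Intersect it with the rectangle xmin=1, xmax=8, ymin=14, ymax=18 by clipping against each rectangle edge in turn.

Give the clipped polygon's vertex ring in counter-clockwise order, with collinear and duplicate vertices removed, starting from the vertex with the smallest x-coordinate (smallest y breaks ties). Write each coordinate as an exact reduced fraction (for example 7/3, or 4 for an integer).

1. After x ≥ 1: [(1,49/4) (1,9) (4,3) (7,1) (14,5) (18,8) (17,10) (4,16)]
2. After x ≤ 8: [(1,49/4) (1,9) (4,3) (7,1) (8,11/7) (8,184/13) (4,16)]
3. After y ≥ 14: [(12/5,14) (8,14) (8,184/13) (4,16)]
4. After y ≤ 18: [(12/5,14) (8,14) (8,184/13) (4,16)]
5. Canonical ring: [(12/5,14) (8,14) (8,184/13) (4,16)]

Clipped polygon: [(12/5,14) (8,14) (8,184/13) (4,16)]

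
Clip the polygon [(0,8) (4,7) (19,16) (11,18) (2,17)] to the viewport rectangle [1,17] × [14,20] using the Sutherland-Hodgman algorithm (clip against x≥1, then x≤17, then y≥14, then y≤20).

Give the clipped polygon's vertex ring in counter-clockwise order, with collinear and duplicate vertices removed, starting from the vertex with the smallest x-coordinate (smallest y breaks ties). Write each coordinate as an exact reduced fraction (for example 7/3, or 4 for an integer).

1. After x ≥ 1: [(1,25/2) (1,31/4) (4,7) (19,16) (11,18) (2,17)]
2. After x ≤ 17: [(1,25/2) (1,31/4) (4,7) (17,74/5) (17,33/2) (11,18) (2,17)]
3. After y ≥ 14: [(4/3,14) (47/3,14) (17,74/5) (17,33/2) (11,18) (2,17)]
4. After y ≤ 20: [(4/3,14) (47/3,14) (17,74/5) (17,33/2) (11,18) (2,17)]
5. Canonical ring: [(4/3,14) (47/3,14) (17,74/5) (17,33/2) (11,18) (2,17)]

Clipped polygon: [(4/3,14) (47/3,14) (17,74/5) (17,33/2) (11,18) (2,17)]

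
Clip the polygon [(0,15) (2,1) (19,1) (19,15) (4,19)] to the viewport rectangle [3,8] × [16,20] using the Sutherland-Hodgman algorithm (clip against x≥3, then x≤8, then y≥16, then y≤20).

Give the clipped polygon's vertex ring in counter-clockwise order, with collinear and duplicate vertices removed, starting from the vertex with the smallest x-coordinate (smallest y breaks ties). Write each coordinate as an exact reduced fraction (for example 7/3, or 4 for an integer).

Clipped polygon: [(3,16) (8,16) (8,269/15) (4,19) (3,18)]

1. After x ≥ 3: [(3,18) (3,1) (19,1) (19,15) (4,19)]
2. After x ≤ 8: [(3,18) (3,1) (8,1) (8,269/15) (4,19)]
3. After y ≥ 16: [(3,18) (3,16) (8,16) (8,269/15) (4,19)]
4. After y ≤ 20: [(3,18) (3,16) (8,16) (8,269/15) (4,19)]
5. Canonical ring: [(3,16) (8,16) (8,269/15) (4,19) (3,18)]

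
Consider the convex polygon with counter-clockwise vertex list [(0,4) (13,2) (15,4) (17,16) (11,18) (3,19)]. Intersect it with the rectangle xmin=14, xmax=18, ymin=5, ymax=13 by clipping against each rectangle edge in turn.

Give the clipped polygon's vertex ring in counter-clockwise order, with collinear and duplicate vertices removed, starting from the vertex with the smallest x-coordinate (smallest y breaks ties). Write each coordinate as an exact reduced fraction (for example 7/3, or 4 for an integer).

Clipped polygon: [(14,5) (91/6,5) (33/2,13) (14,13)]

1. After x ≥ 14: [(14,3) (15,4) (17,16) (14,17)]
2. After x ≤ 18: [(14,3) (15,4) (17,16) (14,17)]
3. After y ≥ 5: [(14,5) (91/6,5) (17,16) (14,17)]
4. After y ≤ 13: [(14,13) (14,5) (91/6,5) (33/2,13)]
5. Canonical ring: [(14,5) (91/6,5) (33/2,13) (14,13)]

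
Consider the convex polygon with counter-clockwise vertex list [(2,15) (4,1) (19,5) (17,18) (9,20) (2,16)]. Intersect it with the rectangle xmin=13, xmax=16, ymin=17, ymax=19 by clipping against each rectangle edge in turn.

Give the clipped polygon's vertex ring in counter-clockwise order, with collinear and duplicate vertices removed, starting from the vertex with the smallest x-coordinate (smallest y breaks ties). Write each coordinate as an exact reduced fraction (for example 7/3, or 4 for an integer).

1. After x ≥ 13: [(13,17/5) (19,5) (17,18) (13,19)]
2. After x ≤ 16: [(13,17/5) (16,21/5) (16,73/4) (13,19)]
3. After y ≥ 17: [(13,17) (16,17) (16,73/4) (13,19)]
4. After y ≤ 19: [(13,17) (16,17) (16,73/4) (13,19)]
5. Canonical ring: [(13,17) (16,17) (16,73/4) (13,19)]

Clipped polygon: [(13,17) (16,17) (16,73/4) (13,19)]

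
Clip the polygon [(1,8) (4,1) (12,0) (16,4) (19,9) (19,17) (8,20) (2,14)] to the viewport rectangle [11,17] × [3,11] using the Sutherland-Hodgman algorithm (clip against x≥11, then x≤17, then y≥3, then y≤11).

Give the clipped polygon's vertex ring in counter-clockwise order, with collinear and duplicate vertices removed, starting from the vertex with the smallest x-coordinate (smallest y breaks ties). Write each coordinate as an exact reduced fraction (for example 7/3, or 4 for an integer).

1. After x ≥ 11: [(11,1/8) (12,0) (16,4) (19,9) (19,17) (11,211/11)]
2. After x ≤ 17: [(11,1/8) (12,0) (16,4) (17,17/3) (17,193/11) (11,211/11)]
3. After y ≥ 3: [(11,3) (15,3) (16,4) (17,17/3) (17,193/11) (11,211/11)]
4. After y ≤ 11: [(11,11) (11,3) (15,3) (16,4) (17,17/3) (17,11)]
5. Canonical ring: [(11,3) (15,3) (16,4) (17,17/3) (17,11) (11,11)]

Clipped polygon: [(11,3) (15,3) (16,4) (17,17/3) (17,11) (11,11)]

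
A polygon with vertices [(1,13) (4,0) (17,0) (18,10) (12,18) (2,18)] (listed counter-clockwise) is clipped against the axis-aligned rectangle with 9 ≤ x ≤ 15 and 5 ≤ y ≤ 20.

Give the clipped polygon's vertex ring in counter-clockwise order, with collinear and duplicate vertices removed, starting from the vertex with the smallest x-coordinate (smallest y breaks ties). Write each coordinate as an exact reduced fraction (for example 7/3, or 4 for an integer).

Clipped polygon: [(9,5) (15,5) (15,14) (12,18) (9,18)]

1. After x ≥ 9: [(9,0) (17,0) (18,10) (12,18) (9,18)]
2. After x ≤ 15: [(9,0) (15,0) (15,14) (12,18) (9,18)]
3. After y ≥ 5: [(9,5) (15,5) (15,14) (12,18) (9,18)]
4. After y ≤ 20: [(9,5) (15,5) (15,14) (12,18) (9,18)]
5. Canonical ring: [(9,5) (15,5) (15,14) (12,18) (9,18)]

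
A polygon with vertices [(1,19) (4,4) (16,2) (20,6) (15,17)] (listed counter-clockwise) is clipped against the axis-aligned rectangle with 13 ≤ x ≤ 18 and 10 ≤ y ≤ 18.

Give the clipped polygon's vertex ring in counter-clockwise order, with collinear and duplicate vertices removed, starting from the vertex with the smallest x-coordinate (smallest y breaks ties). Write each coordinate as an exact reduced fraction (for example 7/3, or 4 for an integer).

1. After x ≥ 13: [(13,121/7) (13,5/2) (16,2) (20,6) (15,17)]
2. After x ≤ 18: [(13,121/7) (13,5/2) (16,2) (18,4) (18,52/5) (15,17)]
3. After y ≥ 10: [(13,121/7) (13,10) (18,10) (18,52/5) (15,17)]
4. After y ≤ 18: [(13,121/7) (13,10) (18,10) (18,52/5) (15,17)]
5. Canonical ring: [(13,10) (18,10) (18,52/5) (15,17) (13,121/7)]

Clipped polygon: [(13,10) (18,10) (18,52/5) (15,17) (13,121/7)]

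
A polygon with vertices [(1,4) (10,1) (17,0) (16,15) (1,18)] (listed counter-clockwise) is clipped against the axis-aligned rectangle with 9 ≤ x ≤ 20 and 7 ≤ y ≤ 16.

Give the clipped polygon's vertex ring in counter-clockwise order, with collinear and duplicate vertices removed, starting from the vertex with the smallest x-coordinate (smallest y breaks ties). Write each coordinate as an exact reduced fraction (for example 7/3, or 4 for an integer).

Clipped polygon: [(9,7) (248/15,7) (16,15) (11,16) (9,16)]

1. After x ≥ 9: [(9,4/3) (10,1) (17,0) (16,15) (9,82/5)]
2. After x ≤ 20: [(9,4/3) (10,1) (17,0) (16,15) (9,82/5)]
3. After y ≥ 7: [(9,7) (248/15,7) (16,15) (9,82/5)]
4. After y ≤ 16: [(9,16) (9,7) (248/15,7) (16,15) (11,16)]
5. Canonical ring: [(9,7) (248/15,7) (16,15) (11,16) (9,16)]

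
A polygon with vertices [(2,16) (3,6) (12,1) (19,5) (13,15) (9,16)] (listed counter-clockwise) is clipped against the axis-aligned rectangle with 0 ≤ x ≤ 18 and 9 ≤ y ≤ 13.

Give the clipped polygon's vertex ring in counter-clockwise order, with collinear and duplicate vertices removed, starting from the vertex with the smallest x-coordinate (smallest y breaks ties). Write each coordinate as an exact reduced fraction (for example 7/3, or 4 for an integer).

Clipped polygon: [(23/10,13) (27/10,9) (83/5,9) (71/5,13)]

1. After x ≥ 0: [(2,16) (3,6) (12,1) (19,5) (13,15) (9,16)]
2. After x ≤ 18: [(2,16) (3,6) (12,1) (18,31/7) (18,20/3) (13,15) (9,16)]
3. After y ≥ 9: [(2,16) (27/10,9) (83/5,9) (13,15) (9,16)]
4. After y ≤ 13: [(23/10,13) (27/10,9) (83/5,9) (71/5,13)]
5. Canonical ring: [(23/10,13) (27/10,9) (83/5,9) (71/5,13)]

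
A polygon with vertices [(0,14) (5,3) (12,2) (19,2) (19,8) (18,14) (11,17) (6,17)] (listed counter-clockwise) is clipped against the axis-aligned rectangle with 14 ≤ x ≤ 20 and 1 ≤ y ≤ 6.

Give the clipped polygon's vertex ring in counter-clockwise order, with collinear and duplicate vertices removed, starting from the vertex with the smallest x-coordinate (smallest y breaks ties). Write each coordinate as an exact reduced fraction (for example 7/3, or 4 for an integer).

Clipped polygon: [(14,2) (19,2) (19,6) (14,6)]

1. After x ≥ 14: [(14,2) (19,2) (19,8) (18,14) (14,110/7)]
2. After x ≤ 20: [(14,2) (19,2) (19,8) (18,14) (14,110/7)]
3. After y ≥ 1: [(14,2) (19,2) (19,8) (18,14) (14,110/7)]
4. After y ≤ 6: [(14,6) (14,2) (19,2) (19,6)]
5. Canonical ring: [(14,2) (19,2) (19,6) (14,6)]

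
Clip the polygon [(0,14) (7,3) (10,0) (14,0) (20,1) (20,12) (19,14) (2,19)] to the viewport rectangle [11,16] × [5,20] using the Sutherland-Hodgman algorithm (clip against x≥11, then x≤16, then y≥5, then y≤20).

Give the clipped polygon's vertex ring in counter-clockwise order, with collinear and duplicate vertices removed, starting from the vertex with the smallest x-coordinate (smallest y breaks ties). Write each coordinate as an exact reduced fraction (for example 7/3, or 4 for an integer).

Clipped polygon: [(11,5) (16,5) (16,253/17) (11,278/17)]

1. After x ≥ 11: [(11,0) (14,0) (20,1) (20,12) (19,14) (11,278/17)]
2. After x ≤ 16: [(11,0) (14,0) (16,1/3) (16,253/17) (11,278/17)]
3. After y ≥ 5: [(11,5) (16,5) (16,253/17) (11,278/17)]
4. After y ≤ 20: [(11,5) (16,5) (16,253/17) (11,278/17)]
5. Canonical ring: [(11,5) (16,5) (16,253/17) (11,278/17)]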